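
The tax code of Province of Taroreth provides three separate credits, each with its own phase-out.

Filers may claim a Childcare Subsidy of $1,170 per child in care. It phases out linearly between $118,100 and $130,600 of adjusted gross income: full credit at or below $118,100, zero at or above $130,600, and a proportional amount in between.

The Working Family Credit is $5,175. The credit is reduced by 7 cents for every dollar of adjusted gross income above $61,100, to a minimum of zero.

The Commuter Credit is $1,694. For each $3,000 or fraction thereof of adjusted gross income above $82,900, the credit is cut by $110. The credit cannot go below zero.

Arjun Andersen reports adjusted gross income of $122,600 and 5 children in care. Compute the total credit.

$4,768

Childcare Subsidy: base = 5 × $1,170 = $5,850. $122,600 is $4,500 into a $12,500 phase-out range, leaving 8,000/12,500 of the credit: $5,850 × 8,000/12,500 = $3,744.
Working Family Credit: 7% of the $61,500 excess over $61,100 is $4,305; credit = $5,175 − $4,305 = $870.
Commuter Credit: income exceeds $82,900 by $39,700, which is 14 full-or-partial $3,000 increments; reduction = 14 × $110 = $1,540, leaving $154.
Total: $3,744 + $870 + $154 = $4,768.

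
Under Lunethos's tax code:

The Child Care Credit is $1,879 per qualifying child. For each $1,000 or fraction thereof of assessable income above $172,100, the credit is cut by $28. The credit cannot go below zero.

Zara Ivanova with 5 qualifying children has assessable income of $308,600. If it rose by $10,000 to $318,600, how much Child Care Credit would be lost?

At $308,600 — base = 5 × $1,879 = $9,395. income exceeds $172,100 by $136,500, which is 137 full-or-partial $1,000 increments; reduction = 137 × $28 = $3,836, leaving $5,559.
At $318,600 — base = 5 × $1,879 = $9,395. income exceeds $172,100 by $146,500, which is 147 full-or-partial $1,000 increments; reduction = 147 × $28 = $4,116, leaving $5,279.
Lost: $5,559 − $5,279 = $280.

$280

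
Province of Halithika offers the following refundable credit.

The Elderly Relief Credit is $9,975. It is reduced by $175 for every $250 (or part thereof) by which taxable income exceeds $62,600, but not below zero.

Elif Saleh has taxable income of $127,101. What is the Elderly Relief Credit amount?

$0

Elderly Relief Credit: income exceeds $62,600 by $64,501 → 259 increments × $175 = $45,325 ≥ base, so the credit is $0.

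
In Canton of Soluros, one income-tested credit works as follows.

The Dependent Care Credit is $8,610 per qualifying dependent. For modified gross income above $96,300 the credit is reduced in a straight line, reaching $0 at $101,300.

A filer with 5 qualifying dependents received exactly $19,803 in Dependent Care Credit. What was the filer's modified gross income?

Full credit = 5 × $8,610 = $43,050.
$19,803 is 19,803/43,050 of the full $43,050, so 23,247/43,050 of the $5,000 range has been used: income = $96,300 + $5,000 × 23,247/43,050 = $99,000.

$99,000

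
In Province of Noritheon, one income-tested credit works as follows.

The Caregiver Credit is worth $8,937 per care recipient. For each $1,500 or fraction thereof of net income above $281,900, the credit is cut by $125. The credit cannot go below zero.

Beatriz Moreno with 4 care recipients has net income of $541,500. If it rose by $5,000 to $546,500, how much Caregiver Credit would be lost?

$375

At $541,500 — base = 4 × $8,937 = $35,748. income exceeds $281,900 by $259,600, which is 174 full-or-partial $1,500 increments; reduction = 174 × $125 = $21,750, leaving $13,998.
At $546,500 — base = 4 × $8,937 = $35,748. income exceeds $281,900 by $264,600, which is 177 full-or-partial $1,500 increments; reduction = 177 × $125 = $22,125, leaving $13,623.
Lost: $13,998 − $13,623 = $375.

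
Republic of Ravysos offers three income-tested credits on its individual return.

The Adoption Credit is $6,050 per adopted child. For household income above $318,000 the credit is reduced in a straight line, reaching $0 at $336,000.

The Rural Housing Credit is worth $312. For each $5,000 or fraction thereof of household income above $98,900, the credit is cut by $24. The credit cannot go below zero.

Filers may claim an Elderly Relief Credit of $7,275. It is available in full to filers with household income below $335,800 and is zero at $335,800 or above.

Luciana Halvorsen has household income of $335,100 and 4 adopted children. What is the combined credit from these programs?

$8,485

Adoption Credit: base = 4 × $6,050 = $24,200. $335,100 is $17,100 into a $18,000 phase-out range, leaving 900/18,000 of the credit: $24,200 × 900/18,000 = $1,210.
Rural Housing Credit: income exceeds $98,900 by $236,200 → 48 increments × $24 = $1,152 ≥ base, so the credit is $0.
Elderly Relief Credit: $335,100 is below the $335,800 cutoff, so the full $7,275 applies.
Total: $1,210 + $0 + $7,275 = $8,485.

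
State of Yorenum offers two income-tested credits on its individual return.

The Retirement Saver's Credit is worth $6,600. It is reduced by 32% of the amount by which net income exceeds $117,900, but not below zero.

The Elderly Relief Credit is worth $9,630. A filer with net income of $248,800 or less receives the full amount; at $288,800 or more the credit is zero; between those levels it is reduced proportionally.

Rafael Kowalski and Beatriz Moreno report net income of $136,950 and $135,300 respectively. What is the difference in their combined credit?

$528

Rafael ($136,950): Retirement Saver's Credit: 32% of the $19,050 excess over $117,900 is $6,096; credit = $6,600 − $6,096 = $504. Elderly Relief Credit: $136,950 is at or below the $248,800 threshold, so the full $9,630 applies. total $504 + $9,630 = $10,134
Beatriz ($135,300): Retirement Saver's Credit: 32% of the $17,400 excess over $117,900 is $5,568; credit = $6,600 − $5,568 = $1,032. Elderly Relief Credit: $135,300 is at or below the $248,800 threshold, so the full $9,630 applies. total $1,032 + $9,630 = $10,662
Difference: |$10,134 − $10,662| = $528.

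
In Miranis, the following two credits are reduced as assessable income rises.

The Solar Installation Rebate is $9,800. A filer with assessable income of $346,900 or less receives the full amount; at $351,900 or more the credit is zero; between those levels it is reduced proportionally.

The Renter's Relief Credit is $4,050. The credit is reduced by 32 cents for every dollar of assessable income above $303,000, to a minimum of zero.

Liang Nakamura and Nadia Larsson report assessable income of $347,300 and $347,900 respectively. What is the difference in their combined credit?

$1,176

Liang ($347,300): Solar Installation Rebate: $347,300 is $400 into a $5,000 phase-out range, leaving 4,600/5,000 of the credit: $9,800 × 4,600/5,000 = $9,016. Renter's Relief Credit: 32% of the $44,300 excess over $303,000 is $14,176 ≥ base, so the credit is $0. total $9,016 + $0 = $9,016
Nadia ($347,900): Solar Installation Rebate: $347,900 is $1,000 into a $5,000 phase-out range, leaving 4,000/5,000 of the credit: $9,800 × 4,000/5,000 = $7,840. Renter's Relief Credit: 32% of the $44,900 excess over $303,000 is $14,368 ≥ base, so the credit is $0. total $7,840 + $0 = $7,840
Difference: |$9,016 − $7,840| = $1,176.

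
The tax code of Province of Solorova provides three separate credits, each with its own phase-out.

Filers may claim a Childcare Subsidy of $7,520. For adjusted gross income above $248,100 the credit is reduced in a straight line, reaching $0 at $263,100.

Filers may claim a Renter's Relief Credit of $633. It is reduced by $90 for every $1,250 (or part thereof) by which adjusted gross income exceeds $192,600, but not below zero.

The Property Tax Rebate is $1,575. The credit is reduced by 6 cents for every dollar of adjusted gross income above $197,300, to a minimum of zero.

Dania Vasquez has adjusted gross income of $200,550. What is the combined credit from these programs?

$8,903

Childcare Subsidy: $200,550 is at or below the $248,100 threshold, so the full $7,520 applies.
Renter's Relief Credit: income exceeds $192,600 by $7,950, which is 7 full-or-partial $1,250 increments; reduction = 7 × $90 = $630, leaving $3.
Property Tax Rebate: 6% of the $3,250 excess over $197,300 is $195; credit = $1,575 − $195 = $1,380.
Total: $7,520 + $3 + $1,380 = $8,903.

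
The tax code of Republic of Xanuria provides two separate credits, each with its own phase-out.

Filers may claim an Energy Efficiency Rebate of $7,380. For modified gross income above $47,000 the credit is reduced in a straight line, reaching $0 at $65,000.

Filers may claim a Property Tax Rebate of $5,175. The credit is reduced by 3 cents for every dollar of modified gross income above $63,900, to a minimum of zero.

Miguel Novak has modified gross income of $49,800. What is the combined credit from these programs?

Energy Efficiency Rebate: $49,800 is $2,800 into a $18,000 phase-out range, leaving 15,200/18,000 of the credit: $7,380 × 15,200/18,000 = $6,232.
Property Tax Rebate: $49,800 is at or below the $63,900 threshold, so the full $5,175 applies.
Total: $6,232 + $5,175 = $11,407.

$11,407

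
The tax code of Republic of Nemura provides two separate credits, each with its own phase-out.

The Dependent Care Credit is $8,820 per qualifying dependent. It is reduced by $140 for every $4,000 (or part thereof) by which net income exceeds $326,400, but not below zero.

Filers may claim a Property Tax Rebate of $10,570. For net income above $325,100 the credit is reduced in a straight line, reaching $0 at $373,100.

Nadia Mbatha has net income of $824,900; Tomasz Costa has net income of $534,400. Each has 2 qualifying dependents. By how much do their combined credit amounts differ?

$10,220

Nadia ($824,900): Dependent Care Credit: base = 2 × $8,820 = $17,640. income exceeds $326,400 by $498,500, which is 125 full-or-partial $4,000 increments; reduction = 125 × $140 = $17,500, leaving $140. Property Tax Rebate: $824,900 is at or above $373,100, so the credit is $0. total $140 + $0 = $140
Tomasz ($534,400): Dependent Care Credit: base = 2 × $8,820 = $17,640. income exceeds $326,400 by $208,000, which is 52 full-or-partial $4,000 increments; reduction = 52 × $140 = $7,280, leaving $10,360. Property Tax Rebate: $534,400 is at or above $373,100, so the credit is $0. total $10,360 + $0 = $10,360
Difference: |$140 − $10,360| = $10,220.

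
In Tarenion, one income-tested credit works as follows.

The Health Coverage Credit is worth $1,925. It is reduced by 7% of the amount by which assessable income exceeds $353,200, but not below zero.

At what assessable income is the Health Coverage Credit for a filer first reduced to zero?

$380,700

The credit falls by 7% of each dollar above $353,200, so it reaches zero when the excess is $1,925 / 7% = $27,500: income = $353,200 + $27,500 = $380,700.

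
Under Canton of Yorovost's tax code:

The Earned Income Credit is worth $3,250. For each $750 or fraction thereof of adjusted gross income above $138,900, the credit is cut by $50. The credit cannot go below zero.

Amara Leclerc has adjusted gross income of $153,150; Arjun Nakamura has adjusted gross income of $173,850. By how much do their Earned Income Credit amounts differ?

Amara ($153,150): Earned Income Credit: income exceeds $138,900 by $14,250, which is 19 full-or-partial $750 increments; reduction = 19 × $50 = $950, leaving $2,300.
Arjun ($173,850): Earned Income Credit: income exceeds $138,900 by $34,950, which is 47 full-or-partial $750 increments; reduction = 47 × $50 = $2,350, leaving $900.
Difference: |$2,300 − $900| = $1,400.

$1,400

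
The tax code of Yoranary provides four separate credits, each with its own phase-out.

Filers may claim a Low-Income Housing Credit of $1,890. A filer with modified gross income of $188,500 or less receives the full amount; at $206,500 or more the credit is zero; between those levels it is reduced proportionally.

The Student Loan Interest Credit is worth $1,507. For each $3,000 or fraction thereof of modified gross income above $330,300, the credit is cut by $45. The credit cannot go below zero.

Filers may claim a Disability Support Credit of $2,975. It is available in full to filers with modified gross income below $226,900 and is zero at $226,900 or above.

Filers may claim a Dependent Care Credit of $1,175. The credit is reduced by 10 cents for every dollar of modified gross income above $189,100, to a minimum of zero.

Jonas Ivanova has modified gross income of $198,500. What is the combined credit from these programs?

Low-Income Housing Credit: $198,500 is $10,000 into a $18,000 phase-out range, leaving 8,000/18,000 of the credit: $1,890 × 8,000/18,000 = $840.
Student Loan Interest Credit: $198,500 is at or below the $330,300 threshold, so the full $1,507 applies.
Disability Support Credit: $198,500 is below the $226,900 cutoff, so the full $2,975 applies.
Dependent Care Credit: 10% of the $9,400 excess over $189,100 is $940; credit = $1,175 − $940 = $235.
Total: $840 + $1,507 + $2,975 + $235 = $5,557.

$5,557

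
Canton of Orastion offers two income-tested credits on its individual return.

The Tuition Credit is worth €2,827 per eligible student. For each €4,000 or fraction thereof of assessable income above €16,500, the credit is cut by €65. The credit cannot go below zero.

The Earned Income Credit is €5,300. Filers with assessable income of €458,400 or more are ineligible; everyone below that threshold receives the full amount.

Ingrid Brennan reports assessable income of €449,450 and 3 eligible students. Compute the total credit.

€6,696

Tuition Credit: base = 3 × €2,827 = €8,481. income exceeds €16,500 by €432,950, which is 109 full-or-partial €4,000 increments; reduction = 109 × €65 = €7,085, leaving €1,396.
Earned Income Credit: €449,450 is below the €458,400 cutoff, so the full €5,300 applies.
Total: €1,396 + €5,300 = €6,696.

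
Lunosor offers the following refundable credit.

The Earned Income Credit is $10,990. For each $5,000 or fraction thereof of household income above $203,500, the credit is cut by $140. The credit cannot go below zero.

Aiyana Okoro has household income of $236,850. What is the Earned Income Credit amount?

Earned Income Credit: income exceeds $203,500 by $33,350, which is 7 full-or-partial $5,000 increments; reduction = 7 × $140 = $980, leaving $10,010.

$10,010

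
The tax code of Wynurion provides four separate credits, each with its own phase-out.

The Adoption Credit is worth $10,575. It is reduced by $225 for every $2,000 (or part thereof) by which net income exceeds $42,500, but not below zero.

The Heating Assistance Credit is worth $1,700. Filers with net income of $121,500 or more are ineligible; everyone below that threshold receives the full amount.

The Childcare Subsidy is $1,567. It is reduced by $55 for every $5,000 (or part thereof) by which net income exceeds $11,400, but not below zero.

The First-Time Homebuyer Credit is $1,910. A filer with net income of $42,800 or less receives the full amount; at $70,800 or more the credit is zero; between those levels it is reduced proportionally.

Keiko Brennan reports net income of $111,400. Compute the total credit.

$4,867

Adoption Credit: income exceeds $42,500 by $68,900, which is 35 full-or-partial $2,000 increments; reduction = 35 × $225 = $7,875, leaving $2,700.
Heating Assistance Credit: $111,400 is below the $121,500 cutoff, so the full $1,700 applies.
Childcare Subsidy: income exceeds $11,400 by $100,000, which is 20 full-or-partial $5,000 increments; reduction = 20 × $55 = $1,100, leaving $467.
First-Time Homebuyer Credit: $111,400 is at or above $70,800, so the credit is $0.
Total: $2,700 + $1,700 + $467 + $0 = $4,867.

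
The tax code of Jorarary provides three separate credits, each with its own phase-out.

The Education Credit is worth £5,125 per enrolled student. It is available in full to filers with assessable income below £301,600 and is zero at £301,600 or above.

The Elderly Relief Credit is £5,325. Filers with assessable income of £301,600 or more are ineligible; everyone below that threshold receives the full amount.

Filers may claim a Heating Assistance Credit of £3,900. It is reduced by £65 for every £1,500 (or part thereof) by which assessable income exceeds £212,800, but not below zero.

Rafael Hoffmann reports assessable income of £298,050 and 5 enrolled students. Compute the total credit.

£31,145

Education Credit: base = 5 × £5,125 = £25,625. £298,050 is below the £301,600 cutoff, so the full £25,625 applies.
Elderly Relief Credit: £298,050 is below the £301,600 cutoff, so the full £5,325 applies.
Heating Assistance Credit: income exceeds £212,800 by £85,250, which is 57 full-or-partial £1,500 increments; reduction = 57 × £65 = £3,705, leaving £195.
Total: £25,625 + £5,325 + £195 = £31,145.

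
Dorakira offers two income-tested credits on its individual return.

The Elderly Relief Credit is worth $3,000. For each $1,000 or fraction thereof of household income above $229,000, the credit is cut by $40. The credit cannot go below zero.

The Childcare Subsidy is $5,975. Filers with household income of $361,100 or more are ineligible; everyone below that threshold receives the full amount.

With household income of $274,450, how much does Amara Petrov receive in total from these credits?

Elderly Relief Credit: income exceeds $229,000 by $45,450, which is 46 full-or-partial $1,000 increments; reduction = 46 × $40 = $1,840, leaving $1,160.
Childcare Subsidy: $274,450 is below the $361,100 cutoff, so the full $5,975 applies.
Total: $1,160 + $5,975 = $7,135.

$7,135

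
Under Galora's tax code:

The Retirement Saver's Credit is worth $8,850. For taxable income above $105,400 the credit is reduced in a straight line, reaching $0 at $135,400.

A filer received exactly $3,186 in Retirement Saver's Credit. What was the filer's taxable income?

$3,186 is 3,186/8,850 of the full $8,850, so 5,664/8,850 of the $30,000 range has been used: income = $105,400 + $30,000 × 5,664/8,850 = $124,600.

$124,600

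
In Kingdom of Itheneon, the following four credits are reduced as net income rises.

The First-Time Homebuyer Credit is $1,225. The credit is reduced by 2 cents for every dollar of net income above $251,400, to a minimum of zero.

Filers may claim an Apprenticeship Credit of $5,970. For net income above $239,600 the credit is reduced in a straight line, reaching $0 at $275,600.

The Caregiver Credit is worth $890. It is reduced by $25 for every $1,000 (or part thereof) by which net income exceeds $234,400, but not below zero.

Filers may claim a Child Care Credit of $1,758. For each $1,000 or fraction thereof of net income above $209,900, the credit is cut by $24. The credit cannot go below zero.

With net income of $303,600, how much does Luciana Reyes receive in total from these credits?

First-Time Homebuyer Credit: 2% of the $52,200 excess over $251,400 is $1,044; credit = $1,225 − $1,044 = $181.
Apprenticeship Credit: $303,600 is at or above $275,600, so the credit is $0.
Caregiver Credit: income exceeds $234,400 by $69,200 → 70 increments × $25 = $1,750 ≥ base, so the credit is $0.
Child Care Credit: income exceeds $209,900 by $93,700 → 94 increments × $24 = $2,256 ≥ base, so the credit is $0.
Total: $181 + $0 + $0 + $0 = $181.

$181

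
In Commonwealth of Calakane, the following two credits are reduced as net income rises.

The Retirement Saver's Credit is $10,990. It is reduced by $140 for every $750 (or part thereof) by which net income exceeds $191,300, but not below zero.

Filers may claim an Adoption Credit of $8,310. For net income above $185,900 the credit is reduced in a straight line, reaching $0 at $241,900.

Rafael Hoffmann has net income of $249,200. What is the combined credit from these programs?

Retirement Saver's Credit: income exceeds $191,300 by $57,900, which is 78 full-or-partial $750 increments; reduction = 78 × $140 = $10,920, leaving $70.
Adoption Credit: $249,200 is at or above $241,900, so the credit is $0.
Total: $70 + $0 = $70.

$70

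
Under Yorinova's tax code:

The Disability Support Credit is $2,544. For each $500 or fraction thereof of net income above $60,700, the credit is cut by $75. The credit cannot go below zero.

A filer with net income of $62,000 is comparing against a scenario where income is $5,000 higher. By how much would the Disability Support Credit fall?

At $62,000 — income exceeds $60,700 by $1,300, which is 3 full-or-partial $500 increments; reduction = 3 × $75 = $225, leaving $2,319.
At $67,000 — income exceeds $60,700 by $6,300, which is 13 full-or-partial $500 increments; reduction = 13 × $75 = $975, leaving $1,569.
Lost: $2,319 − $1,569 = $750.

$750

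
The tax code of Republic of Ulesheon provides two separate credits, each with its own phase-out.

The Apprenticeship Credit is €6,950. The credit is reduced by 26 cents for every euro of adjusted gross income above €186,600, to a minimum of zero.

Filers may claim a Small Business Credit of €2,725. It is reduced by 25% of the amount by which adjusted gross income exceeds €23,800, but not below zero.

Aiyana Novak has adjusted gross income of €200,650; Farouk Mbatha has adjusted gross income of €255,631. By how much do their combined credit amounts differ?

Aiyana (€200,650): Apprenticeship Credit: 26% of the €14,050 excess over €186,600 is €3,653; credit = €6,950 − €3,653 = €3,297. Small Business Credit: 25% of the €176,850 excess over €23,800 is €44,212.50 ≥ base, so the credit is €0. total €3,297 + €0 = €3,297
Farouk (€255,631): Apprenticeship Credit: 26% of the €69,031 excess over €186,600 is €17,948.06 ≥ base, so the credit is €0. Small Business Credit: 25% of the €231,831 excess over €23,800 is €57,957.75 ≥ base, so the credit is €0. total €0 + €0 = €0
Difference: |€3,297 − €0| = €3,297.

€3,297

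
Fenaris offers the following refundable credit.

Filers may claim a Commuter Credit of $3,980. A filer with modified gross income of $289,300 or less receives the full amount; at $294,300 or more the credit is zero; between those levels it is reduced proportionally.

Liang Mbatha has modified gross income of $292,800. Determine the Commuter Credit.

Commuter Credit: $292,800 is $3,500 into a $5,000 phase-out range, leaving 1,500/5,000 of the credit: $3,980 × 1,500/5,000 = $1,194.

$1,194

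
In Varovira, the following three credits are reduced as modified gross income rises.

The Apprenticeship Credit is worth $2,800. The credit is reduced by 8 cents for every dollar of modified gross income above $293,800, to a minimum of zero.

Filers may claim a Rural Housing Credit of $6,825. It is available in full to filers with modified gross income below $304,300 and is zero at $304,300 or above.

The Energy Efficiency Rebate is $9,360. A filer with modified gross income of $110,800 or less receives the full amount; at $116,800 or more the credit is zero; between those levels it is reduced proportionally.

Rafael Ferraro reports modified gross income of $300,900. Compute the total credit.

$9,057

Apprenticeship Credit: 8% of the $7,100 excess over $293,800 is $568; credit = $2,800 − $568 = $2,232.
Rural Housing Credit: $300,900 is below the $304,300 cutoff, so the full $6,825 applies.
Energy Efficiency Rebate: $300,900 is at or above $116,800, so the credit is $0.
Total: $2,232 + $6,825 + $0 = $9,057.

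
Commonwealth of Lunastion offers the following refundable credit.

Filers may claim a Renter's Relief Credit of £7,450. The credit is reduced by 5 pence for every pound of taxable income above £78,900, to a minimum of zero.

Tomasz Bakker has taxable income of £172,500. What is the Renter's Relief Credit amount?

£2,770

Renter's Relief Credit: 5% of the £93,600 excess over £78,900 is £4,680; credit = £7,450 − £4,680 = £2,770.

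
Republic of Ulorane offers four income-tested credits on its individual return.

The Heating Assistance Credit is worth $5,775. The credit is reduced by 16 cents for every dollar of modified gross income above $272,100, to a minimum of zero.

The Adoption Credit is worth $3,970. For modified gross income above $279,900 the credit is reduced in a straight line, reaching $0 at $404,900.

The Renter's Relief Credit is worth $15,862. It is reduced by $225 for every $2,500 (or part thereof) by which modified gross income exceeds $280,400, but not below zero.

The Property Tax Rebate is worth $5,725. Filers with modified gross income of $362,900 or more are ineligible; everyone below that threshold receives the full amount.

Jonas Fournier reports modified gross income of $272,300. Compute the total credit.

Heating Assistance Credit: 16% of the $200 excess over $272,100 is $32; credit = $5,775 − $32 = $5,743.
Adoption Credit: $272,300 is at or below the $279,900 threshold, so the full $3,970 applies.
Renter's Relief Credit: $272,300 is at or below the $280,400 threshold, so the full $15,862 applies.
Property Tax Rebate: $272,300 is below the $362,900 cutoff, so the full $5,725 applies.
Total: $5,743 + $3,970 + $15,862 + $5,725 = $31,300.

$31,300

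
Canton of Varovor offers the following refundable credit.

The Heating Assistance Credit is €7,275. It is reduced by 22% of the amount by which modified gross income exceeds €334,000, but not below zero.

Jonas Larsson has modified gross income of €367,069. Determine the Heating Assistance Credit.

€0

Heating Assistance Credit: 22% of the €33,069 excess over €334,000 is €7,275.18 ≥ base, so the credit is €0.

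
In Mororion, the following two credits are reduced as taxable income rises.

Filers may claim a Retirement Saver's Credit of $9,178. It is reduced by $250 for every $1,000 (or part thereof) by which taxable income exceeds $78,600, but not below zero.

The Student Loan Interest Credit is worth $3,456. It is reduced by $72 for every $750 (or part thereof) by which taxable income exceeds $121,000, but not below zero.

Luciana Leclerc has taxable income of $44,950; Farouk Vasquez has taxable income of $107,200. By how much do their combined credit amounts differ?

Luciana ($44,950): Retirement Saver's Credit: $44,950 is at or below the $78,600 threshold, so the full $9,178 applies. Student Loan Interest Credit: $44,950 is at or below the $121,000 threshold, so the full $3,456 applies. total $9,178 + $3,456 = $12,634
Farouk ($107,200): Retirement Saver's Credit: income exceeds $78,600 by $28,600, which is 29 full-or-partial $1,000 increments; reduction = 29 × $250 = $7,250, leaving $1,928. Student Loan Interest Credit: $107,200 is at or below the $121,000 threshold, so the full $3,456 applies. total $1,928 + $3,456 = $5,384
Difference: |$12,634 − $5,384| = $7,250.

$7,250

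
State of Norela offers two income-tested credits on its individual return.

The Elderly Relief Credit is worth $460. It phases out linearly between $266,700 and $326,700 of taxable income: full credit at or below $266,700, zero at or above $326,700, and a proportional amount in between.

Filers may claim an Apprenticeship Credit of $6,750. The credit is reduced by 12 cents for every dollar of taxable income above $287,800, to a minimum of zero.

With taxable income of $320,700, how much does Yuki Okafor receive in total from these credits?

Elderly Relief Credit: $320,700 is $54,000 into a $60,000 phase-out range, leaving 6,000/60,000 of the credit: $460 × 6,000/60,000 = $46.
Apprenticeship Credit: 12% of the $32,900 excess over $287,800 is $3,948; credit = $6,750 − $3,948 = $2,802.
Total: $46 + $2,802 = $2,848.

$2,848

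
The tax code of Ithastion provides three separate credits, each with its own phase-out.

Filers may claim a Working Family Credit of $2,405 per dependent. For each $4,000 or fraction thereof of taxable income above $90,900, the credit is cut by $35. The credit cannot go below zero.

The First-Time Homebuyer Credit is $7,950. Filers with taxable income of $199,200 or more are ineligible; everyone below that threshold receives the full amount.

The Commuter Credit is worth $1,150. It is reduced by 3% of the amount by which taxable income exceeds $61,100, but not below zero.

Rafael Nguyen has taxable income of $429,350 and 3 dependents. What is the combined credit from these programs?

Working Family Credit: base = 3 × $2,405 = $7,215. income exceeds $90,900 by $338,450, which is 85 full-or-partial $4,000 increments; reduction = 85 × $35 = $2,975, leaving $4,240.
First-Time Homebuyer Credit: $429,350 meets or exceeds the $199,200 cutoff, so the credit is $0.
Commuter Credit: 3% of the $368,250 excess over $61,100 is $11,047.50 ≥ base, so the credit is $0.
Total: $4,240 + $0 + $0 = $4,240.

$4,240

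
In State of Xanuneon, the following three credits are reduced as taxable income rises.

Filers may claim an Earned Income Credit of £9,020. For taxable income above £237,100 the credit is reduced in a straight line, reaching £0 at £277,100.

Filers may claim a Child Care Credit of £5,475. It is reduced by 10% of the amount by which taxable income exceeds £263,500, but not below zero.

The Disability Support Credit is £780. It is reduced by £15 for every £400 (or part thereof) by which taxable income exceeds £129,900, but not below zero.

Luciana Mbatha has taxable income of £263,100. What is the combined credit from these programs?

£8,632

Earned Income Credit: £263,100 is £26,000 into a £40,000 phase-out range, leaving 14,000/40,000 of the credit: £9,020 × 14,000/40,000 = £3,157.
Child Care Credit: £263,100 is at or below the £263,500 threshold, so the full £5,475 applies.
Disability Support Credit: income exceeds £129,900 by £133,200 → 333 increments × £15 = £4,995 ≥ base, so the credit is £0.
Total: £3,157 + £5,475 + £0 = £8,632.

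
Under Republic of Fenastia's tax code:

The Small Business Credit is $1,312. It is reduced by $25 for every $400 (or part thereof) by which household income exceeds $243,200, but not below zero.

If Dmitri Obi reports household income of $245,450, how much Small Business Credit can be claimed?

$1,162

Small Business Credit: income exceeds $243,200 by $2,250, which is 6 full-or-partial $400 increments; reduction = 6 × $25 = $150, leaving $1,162.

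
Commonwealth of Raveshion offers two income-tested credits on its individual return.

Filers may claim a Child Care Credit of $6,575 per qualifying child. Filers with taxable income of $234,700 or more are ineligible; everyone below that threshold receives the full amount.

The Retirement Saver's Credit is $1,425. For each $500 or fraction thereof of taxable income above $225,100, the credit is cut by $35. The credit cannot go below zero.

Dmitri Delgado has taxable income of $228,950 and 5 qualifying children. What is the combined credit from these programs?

$34,020

Child Care Credit: base = 5 × $6,575 = $32,875. $228,950 is below the $234,700 cutoff, so the full $32,875 applies.
Retirement Saver's Credit: income exceeds $225,100 by $3,850, which is 8 full-or-partial $500 increments; reduction = 8 × $35 = $280, leaving $1,145.
Total: $32,875 + $1,145 = $34,020.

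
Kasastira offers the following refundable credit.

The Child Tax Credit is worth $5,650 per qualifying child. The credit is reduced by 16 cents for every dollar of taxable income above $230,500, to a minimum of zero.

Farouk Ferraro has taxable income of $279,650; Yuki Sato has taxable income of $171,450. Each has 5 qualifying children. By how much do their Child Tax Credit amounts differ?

Farouk ($279,650): Child Tax Credit: base = 5 × $5,650 = $28,250. 16% of the $49,150 excess over $230,500 is $7,864; credit = $28,250 − $7,864 = $20,386.
Yuki ($171,450): Child Tax Credit: base = 5 × $5,650 = $28,250. $171,450 is at or below the $230,500 threshold, so the full $28,250 applies.
Difference: |$20,386 − $28,250| = $7,864.

$7,864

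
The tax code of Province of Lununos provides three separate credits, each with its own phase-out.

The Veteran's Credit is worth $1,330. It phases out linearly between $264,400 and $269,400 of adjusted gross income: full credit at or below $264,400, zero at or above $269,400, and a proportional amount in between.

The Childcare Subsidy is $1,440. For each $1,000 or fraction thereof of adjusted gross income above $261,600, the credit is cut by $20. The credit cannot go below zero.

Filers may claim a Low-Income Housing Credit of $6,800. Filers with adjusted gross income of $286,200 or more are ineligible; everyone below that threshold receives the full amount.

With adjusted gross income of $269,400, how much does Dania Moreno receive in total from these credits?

$8,080

Veteran's Credit: $269,400 is at or above $269,400, so the credit is $0.
Childcare Subsidy: income exceeds $261,600 by $7,800, which is 8 full-or-partial $1,000 increments; reduction = 8 × $20 = $160, leaving $1,280.
Low-Income Housing Credit: $269,400 is below the $286,200 cutoff, so the full $6,800 applies.
Total: $0 + $1,280 + $6,800 = $8,080.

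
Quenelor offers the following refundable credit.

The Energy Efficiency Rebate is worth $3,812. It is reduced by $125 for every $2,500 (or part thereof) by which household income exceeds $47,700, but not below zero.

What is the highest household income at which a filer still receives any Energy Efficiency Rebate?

$122,700

After 30 increments the reduction is 30 × $125 = $3,750, leaving $62; one more increment wipes it out. Increment 30 ends at excess 30 × $2,500 = $75,000, so the highest qualifying income is $47,700 + $75,000 = $122,700.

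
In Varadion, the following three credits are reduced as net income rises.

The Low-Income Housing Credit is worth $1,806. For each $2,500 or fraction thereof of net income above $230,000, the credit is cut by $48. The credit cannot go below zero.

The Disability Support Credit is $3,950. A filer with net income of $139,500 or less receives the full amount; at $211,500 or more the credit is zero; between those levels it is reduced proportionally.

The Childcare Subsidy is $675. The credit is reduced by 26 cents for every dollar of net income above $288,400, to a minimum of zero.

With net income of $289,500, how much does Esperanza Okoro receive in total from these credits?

Low-Income Housing Credit: income exceeds $230,000 by $59,500, which is 24 full-or-partial $2,500 increments; reduction = 24 × $48 = $1,152, leaving $654.
Disability Support Credit: $289,500 is at or above $211,500, so the credit is $0.
Childcare Subsidy: 26% of the $1,100 excess over $288,400 is $286; credit = $675 − $286 = $389.
Total: $654 + $0 + $389 = $1,043.

$1,043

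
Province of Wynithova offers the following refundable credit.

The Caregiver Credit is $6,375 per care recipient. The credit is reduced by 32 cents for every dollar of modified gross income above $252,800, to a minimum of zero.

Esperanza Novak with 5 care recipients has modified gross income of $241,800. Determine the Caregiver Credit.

$31,875

Caregiver Credit: base = 5 × $6,375 = $31,875. $241,800 is at or below the $252,800 threshold, so the full $31,875 applies.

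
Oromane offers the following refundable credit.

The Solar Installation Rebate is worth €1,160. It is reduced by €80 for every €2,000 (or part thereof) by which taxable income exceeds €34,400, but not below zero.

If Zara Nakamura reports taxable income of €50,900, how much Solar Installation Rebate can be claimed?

Solar Installation Rebate: income exceeds €34,400 by €16,500, which is 9 full-or-partial €2,000 increments; reduction = 9 × €80 = €720, leaving €440.

€440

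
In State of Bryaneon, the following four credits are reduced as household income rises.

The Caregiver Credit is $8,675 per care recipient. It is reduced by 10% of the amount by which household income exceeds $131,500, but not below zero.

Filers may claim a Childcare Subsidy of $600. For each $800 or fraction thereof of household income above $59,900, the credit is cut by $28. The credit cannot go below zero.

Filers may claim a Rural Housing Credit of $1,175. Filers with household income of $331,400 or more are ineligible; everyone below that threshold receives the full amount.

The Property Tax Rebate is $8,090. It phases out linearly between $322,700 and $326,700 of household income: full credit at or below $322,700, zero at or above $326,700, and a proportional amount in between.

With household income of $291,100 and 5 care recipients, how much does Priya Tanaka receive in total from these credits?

Caregiver Credit: base = 5 × $8,675 = $43,375. 10% of the $159,600 excess over $131,500 is $15,960; credit = $43,375 − $15,960 = $27,415.
Childcare Subsidy: income exceeds $59,900 by $231,200 → 289 increments × $28 = $8,092 ≥ base, so the credit is $0.
Rural Housing Credit: $291,100 is below the $331,400 cutoff, so the full $1,175 applies.
Property Tax Rebate: $291,100 is at or below the $322,700 threshold, so the full $8,090 applies.
Total: $27,415 + $0 + $1,175 + $8,090 = $36,680.

$36,680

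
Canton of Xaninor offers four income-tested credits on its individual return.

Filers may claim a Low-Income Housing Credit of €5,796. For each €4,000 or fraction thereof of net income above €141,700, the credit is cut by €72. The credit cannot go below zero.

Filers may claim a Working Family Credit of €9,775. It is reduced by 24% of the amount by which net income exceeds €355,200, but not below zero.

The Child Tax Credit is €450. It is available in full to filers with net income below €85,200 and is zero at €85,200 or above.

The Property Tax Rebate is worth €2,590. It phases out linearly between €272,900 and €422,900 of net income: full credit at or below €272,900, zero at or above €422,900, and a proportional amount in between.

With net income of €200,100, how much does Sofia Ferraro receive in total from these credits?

€17,081

Low-Income Housing Credit: income exceeds €141,700 by €58,400, which is 15 full-or-partial €4,000 increments; reduction = 15 × €72 = €1,080, leaving €4,716.
Working Family Credit: €200,100 is at or below the €355,200 threshold, so the full €9,775 applies.
Child Tax Credit: €200,100 meets or exceeds the €85,200 cutoff, so the credit is €0.
Property Tax Rebate: €200,100 is at or below the €272,900 threshold, so the full €2,590 applies.
Total: €4,716 + €9,775 + €0 + €2,590 = €17,081.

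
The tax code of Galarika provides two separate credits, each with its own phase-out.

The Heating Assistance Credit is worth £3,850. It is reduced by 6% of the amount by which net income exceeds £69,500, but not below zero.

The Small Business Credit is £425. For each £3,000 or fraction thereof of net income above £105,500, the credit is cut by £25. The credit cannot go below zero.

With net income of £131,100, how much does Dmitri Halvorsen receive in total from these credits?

£354

Heating Assistance Credit: 6% of the £61,600 excess over £69,500 is £3,696; credit = £3,850 − £3,696 = £154.
Small Business Credit: income exceeds £105,500 by £25,600, which is 9 full-or-partial £3,000 increments; reduction = 9 × £25 = £225, leaving £200.
Total: £154 + £200 = £354.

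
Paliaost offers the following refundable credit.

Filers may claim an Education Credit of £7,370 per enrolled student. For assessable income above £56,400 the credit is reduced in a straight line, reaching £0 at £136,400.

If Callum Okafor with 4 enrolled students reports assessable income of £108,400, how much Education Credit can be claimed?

Education Credit: base = 4 × £7,370 = £29,480. £108,400 is £52,000 into a £80,000 phase-out range, leaving 28,000/80,000 of the credit: £29,480 × 28,000/80,000 = £10,318.

£10,318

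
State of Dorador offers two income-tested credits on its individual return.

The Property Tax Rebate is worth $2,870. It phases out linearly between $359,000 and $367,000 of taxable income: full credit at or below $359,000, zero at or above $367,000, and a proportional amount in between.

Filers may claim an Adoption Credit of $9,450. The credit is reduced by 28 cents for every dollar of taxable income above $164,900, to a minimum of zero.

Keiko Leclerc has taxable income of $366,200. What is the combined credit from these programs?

Property Tax Rebate: $366,200 is $7,200 into a $8,000 phase-out range, leaving 800/8,000 of the credit: $2,870 × 800/8,000 = $287.
Adoption Credit: 28% of the $201,300 excess over $164,900 is $56,364 ≥ base, so the credit is $0.
Total: $287 + $0 = $287.

$287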